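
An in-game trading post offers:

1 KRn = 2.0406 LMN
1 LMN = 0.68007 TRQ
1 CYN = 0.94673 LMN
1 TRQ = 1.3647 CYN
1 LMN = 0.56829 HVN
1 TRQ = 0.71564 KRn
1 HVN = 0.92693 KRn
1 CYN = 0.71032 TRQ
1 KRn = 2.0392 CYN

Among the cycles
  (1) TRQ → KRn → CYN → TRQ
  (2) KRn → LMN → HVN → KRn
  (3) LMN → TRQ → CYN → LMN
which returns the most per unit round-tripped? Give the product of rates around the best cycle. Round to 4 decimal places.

(1) 0.71564 × 2.0392 × 0.71032 = 1.03659
(2) 2.0406 × 0.56829 × 0.92693 = 1.07492
(3) 0.68007 × 1.3647 × 0.94673 = 0.87865
Highest is cycle (2) at 1.0749 (>1, arbitrage).

1.0749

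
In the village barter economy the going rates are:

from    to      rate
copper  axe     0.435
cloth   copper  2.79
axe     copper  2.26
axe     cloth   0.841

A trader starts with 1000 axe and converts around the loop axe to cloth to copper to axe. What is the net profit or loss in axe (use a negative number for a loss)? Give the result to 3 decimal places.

1000 axe × 0.841 = 841 cloth
841 cloth × 2.79 = 2346.39 copper
2346.39 copper × 0.435 = 1020.67965 axe
Net change: 1020.67965 − 1000 = 20.67965 axe

20.680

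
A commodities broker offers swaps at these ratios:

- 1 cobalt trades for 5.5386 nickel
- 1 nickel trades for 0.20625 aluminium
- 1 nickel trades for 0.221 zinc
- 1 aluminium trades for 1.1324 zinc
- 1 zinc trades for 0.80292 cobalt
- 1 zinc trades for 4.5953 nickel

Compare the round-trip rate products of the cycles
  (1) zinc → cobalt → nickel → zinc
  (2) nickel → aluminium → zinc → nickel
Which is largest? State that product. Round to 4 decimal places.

(1) 0.80292 × 5.5386 × 0.221 = 0.98280
(2) 0.20625 × 1.1324 × 4.5953 = 1.07327
Highest is cycle (2) at 1.0733 (>1, arbitrage).

1.0733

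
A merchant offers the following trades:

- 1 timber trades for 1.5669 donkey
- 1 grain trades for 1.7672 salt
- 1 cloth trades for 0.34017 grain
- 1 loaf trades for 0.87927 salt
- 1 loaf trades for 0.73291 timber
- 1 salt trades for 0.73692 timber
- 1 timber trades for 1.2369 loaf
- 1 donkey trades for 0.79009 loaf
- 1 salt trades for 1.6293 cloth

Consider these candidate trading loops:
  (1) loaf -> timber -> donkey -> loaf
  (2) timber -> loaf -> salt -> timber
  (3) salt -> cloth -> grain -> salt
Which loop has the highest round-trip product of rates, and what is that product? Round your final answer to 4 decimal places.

(1) 0.73291 × 1.5669 × 0.79009 = 0.90734
(2) 1.2369 × 0.87927 × 0.73692 = 0.80145
(3) 1.6293 × 0.34017 × 1.7672 = 0.97945
Highest is cycle (3) at 0.9795 (≤1, no arbitrage).

0.9795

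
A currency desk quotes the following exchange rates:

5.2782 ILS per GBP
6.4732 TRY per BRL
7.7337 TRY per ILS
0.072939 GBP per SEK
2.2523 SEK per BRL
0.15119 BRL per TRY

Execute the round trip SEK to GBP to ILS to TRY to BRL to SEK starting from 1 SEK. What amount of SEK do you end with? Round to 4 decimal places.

1.0139

1 SEK × 0.072939 = 0.072939 GBP
0.072939 GBP × 5.2782 = 0.3849866298 ILS
0.3849866298 ILS × 7.7337 = 2.97737109888426 TRY
2.97737109888426 TRY × 0.15119 = 0.4501487364403112694 BRL
0.4501487364403112694 BRL × 2.2523 = 1.01386999908451307206962 SEK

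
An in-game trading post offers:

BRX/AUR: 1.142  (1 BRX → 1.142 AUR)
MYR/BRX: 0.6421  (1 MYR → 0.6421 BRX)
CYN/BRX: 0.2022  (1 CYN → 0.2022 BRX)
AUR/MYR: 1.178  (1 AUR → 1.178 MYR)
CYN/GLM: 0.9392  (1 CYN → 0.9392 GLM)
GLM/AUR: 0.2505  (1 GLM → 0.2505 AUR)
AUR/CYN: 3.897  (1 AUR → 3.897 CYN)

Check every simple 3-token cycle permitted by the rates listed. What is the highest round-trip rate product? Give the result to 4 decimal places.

CYN→GLM→AUR→CYN: 0.9392 × 0.2505 × 3.897 = 0.91685
CYN→BRX→AUR→CYN: 0.2022 × 1.142 × 3.897 = 0.89987
MYR→BRX→AUR→MYR: 0.6421 × 1.142 × 1.178 = 0.86380
Maximum is CYN→GLM→AUR→CYN at 0.9168; no arbitrage — every cycle loses value.

0.9168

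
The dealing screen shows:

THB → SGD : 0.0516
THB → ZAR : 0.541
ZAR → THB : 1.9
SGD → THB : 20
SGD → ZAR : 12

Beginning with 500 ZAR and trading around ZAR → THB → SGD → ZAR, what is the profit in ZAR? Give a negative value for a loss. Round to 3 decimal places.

88.240

500 ZAR × 1.9 = 950 THB
950 THB × 0.0516 = 49.02 SGD
49.02 SGD × 12 = 588.24 ZAR
Net change: 588.24 − 500 = 88.24 ZAR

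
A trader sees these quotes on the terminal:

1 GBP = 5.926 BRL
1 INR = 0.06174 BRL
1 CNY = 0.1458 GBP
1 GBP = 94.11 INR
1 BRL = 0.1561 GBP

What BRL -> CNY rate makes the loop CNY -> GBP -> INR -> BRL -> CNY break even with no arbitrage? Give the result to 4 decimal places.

1.1804

Known legs of the cycle: 0.1458 × 94.11 × 0.06174 = 0.84714923412
For no arbitrage the full-cycle product must be 1, so the missing rate is 1 / 0.84714923412 ≈ 1.180430.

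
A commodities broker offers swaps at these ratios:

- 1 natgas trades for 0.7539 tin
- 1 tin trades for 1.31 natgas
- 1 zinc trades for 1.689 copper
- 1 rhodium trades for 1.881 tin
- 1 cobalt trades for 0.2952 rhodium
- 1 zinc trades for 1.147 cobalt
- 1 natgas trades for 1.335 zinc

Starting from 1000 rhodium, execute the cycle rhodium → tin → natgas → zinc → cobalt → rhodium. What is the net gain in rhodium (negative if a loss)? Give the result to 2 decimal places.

113.84

1000 rhodium × 1.881 = 1881 tin
1881 tin × 1.31 = 2464.11 natgas
2464.11 natgas × 1.335 = 3289.58685 zinc
3289.58685 zinc × 1.147 = 3773.15611695 cobalt
3773.15611695 cobalt × 0.2952 = 1113.83568572364 rhodium
Net change: 1113.83568572364 − 1000 = 113.83568572364 rhodium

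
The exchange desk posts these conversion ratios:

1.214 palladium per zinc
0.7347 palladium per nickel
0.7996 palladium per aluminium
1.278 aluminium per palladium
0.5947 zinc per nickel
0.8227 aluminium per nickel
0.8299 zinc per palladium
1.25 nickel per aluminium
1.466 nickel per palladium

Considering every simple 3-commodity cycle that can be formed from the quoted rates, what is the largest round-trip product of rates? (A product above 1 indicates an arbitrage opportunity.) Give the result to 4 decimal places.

1.1737

nickel→palladium→aluminium→nickel: 0.7347 × 1.278 × 1.25 = 1.17368
nickel→zinc→palladium→nickel: 0.5947 × 1.214 × 1.466 = 1.05840
nickel→aluminium→palladium→nickel: 0.8227 × 0.7996 × 1.466 = 0.96438
Maximum is nickel→palladium→aluminium→nickel at 1.1737; arbitrage exists.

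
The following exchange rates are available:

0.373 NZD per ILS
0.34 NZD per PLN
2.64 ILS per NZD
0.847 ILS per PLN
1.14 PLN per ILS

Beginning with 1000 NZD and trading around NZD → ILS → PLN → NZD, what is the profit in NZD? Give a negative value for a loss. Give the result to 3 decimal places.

23.264

1000 NZD × 2.64 = 2640 ILS
2640 ILS × 1.14 = 3009.6 PLN
3009.6 PLN × 0.34 = 1023.264 NZD
Net change: 1023.264 − 1000 = 23.264 NZD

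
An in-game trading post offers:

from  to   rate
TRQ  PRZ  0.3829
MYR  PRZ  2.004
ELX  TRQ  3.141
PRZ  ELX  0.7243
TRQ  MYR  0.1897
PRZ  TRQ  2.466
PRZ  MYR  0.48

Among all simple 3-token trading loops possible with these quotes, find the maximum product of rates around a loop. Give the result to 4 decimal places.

0.9375

MYR→PRZ→TRQ→MYR: 2.004 × 2.466 × 0.1897 = 0.93747
TRQ→PRZ→ELX→TRQ: 0.3829 × 0.7243 × 3.141 = 0.87111
Maximum is MYR→PRZ→TRQ→MYR at 0.9375; no arbitrage — every cycle loses value.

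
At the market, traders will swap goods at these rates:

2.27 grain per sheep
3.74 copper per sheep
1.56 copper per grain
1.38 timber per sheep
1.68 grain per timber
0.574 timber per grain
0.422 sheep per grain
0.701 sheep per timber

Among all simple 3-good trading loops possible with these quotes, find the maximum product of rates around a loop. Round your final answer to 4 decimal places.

sheep→timber→grain→sheep: 1.38 × 1.68 × 0.422 = 0.97836
sheep→grain→timber→sheep: 2.27 × 0.574 × 0.701 = 0.91339
Maximum is sheep→timber→grain→sheep at 0.9784; no arbitrage — every cycle loses value.

0.9784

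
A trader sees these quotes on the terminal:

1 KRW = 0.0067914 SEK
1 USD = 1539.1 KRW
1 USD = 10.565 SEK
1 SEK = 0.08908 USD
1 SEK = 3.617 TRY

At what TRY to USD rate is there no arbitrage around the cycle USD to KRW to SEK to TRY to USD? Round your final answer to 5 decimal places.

Known legs of the cycle: 1539.1 × 0.0067914 × 3.617 = 37.80721240758
For no arbitrage the full-cycle product must be 1, so the missing rate is 1 / 37.80721240758 ≈ 0.0264500.

0.02645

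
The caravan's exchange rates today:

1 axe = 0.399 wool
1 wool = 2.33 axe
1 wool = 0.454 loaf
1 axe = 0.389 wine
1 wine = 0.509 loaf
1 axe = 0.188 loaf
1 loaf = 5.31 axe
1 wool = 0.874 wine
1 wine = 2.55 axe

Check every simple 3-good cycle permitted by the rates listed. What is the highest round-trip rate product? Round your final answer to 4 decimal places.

1.0514

wine→loaf→axe→wine: 0.509 × 5.31 × 0.389 = 1.05139
wool→loaf→axe→wool: 0.454 × 5.31 × 0.399 = 0.96189
wine→axe→wool→wine: 2.55 × 0.399 × 0.874 = 0.88925
Maximum is wine→loaf→axe→wine at 1.0514; arbitrage exists.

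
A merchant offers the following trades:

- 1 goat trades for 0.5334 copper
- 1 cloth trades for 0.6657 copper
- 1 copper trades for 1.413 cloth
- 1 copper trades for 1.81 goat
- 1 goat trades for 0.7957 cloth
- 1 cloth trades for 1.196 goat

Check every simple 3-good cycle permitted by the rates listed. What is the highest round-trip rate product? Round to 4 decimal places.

copper→goat→cloth→copper: 1.81 × 0.7957 × 0.6657 = 0.95875
copper→cloth→goat→copper: 1.413 × 1.196 × 0.5334 = 0.90142
Maximum is copper→goat→cloth→copper at 0.9588; no arbitrage — every cycle loses value.

0.9588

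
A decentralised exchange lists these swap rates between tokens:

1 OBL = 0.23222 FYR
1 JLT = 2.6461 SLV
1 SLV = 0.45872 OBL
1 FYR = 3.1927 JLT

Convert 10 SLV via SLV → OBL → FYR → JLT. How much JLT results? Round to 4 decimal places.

10 SLV × 0.45872 = 4.5872 OBL
4.5872 OBL × 0.23222 = 1.065239584 FYR
1.065239584 FYR × 3.1927 = 3.4009904198368 JLT

3.4010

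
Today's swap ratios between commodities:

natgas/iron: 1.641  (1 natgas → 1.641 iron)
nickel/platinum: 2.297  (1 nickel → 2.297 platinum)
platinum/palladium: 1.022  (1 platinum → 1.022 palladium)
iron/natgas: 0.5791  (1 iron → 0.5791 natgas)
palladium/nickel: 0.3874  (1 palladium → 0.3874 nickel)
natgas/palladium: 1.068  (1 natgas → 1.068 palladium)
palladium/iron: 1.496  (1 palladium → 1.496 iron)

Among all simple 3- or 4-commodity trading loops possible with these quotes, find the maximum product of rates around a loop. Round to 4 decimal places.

iron→natgas→palladium→iron: 0.5791 × 1.068 × 1.496 = 0.92524
nickel→platinum→palladium→nickel: 2.297 × 1.022 × 0.3874 = 0.90943
Maximum is iron→natgas→palladium→iron at 0.9252; no arbitrage — every cycle loses value.

0.9252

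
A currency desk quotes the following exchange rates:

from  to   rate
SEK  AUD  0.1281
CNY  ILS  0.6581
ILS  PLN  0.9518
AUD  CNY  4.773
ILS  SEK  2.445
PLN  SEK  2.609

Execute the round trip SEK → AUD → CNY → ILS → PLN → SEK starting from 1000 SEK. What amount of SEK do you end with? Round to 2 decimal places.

1000 SEK × 0.1281 = 128.1 AUD
128.1 AUD × 4.773 = 611.4213 CNY
611.4213 CNY × 0.6581 = 402.37635753 ILS
402.37635753 ILS × 0.9518 = 382.981817097054 PLN
382.981817097054 PLN × 2.609 = 999.199560806213886 SEK

999.20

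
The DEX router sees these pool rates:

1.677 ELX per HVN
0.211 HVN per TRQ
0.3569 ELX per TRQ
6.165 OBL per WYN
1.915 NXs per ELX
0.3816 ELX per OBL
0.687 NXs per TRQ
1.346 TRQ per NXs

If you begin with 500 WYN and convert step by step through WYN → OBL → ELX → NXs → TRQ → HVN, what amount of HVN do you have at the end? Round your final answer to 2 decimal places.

639.75

500 WYN × 6.165 = 3082.5 OBL
3082.5 OBL × 0.3816 = 1176.282 ELX
1176.282 ELX × 1.915 = 2252.58003 NXs
2252.58003 NXs × 1.346 = 3031.97272038 TRQ
3031.97272038 TRQ × 0.211 = 639.74624400018 HVN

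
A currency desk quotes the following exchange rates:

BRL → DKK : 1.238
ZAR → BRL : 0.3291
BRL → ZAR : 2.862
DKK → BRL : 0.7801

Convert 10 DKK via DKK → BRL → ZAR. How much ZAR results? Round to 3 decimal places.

10 DKK × 0.7801 = 7.801 BRL
7.801 BRL × 2.862 = 22.326462 ZAR

22.326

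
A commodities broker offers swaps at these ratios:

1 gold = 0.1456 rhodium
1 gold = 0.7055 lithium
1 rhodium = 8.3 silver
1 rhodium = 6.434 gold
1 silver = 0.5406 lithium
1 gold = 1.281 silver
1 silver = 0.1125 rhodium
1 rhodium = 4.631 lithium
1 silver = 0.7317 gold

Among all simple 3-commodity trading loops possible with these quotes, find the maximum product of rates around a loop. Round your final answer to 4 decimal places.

0.9272

gold→silver→rhodium→gold: 1.281 × 0.1125 × 6.434 = 0.92722
gold→rhodium→silver→gold: 0.1456 × 8.3 × 0.7317 = 0.88424
Maximum is gold→silver→rhodium→gold at 0.9272; no arbitrage — every cycle loses value.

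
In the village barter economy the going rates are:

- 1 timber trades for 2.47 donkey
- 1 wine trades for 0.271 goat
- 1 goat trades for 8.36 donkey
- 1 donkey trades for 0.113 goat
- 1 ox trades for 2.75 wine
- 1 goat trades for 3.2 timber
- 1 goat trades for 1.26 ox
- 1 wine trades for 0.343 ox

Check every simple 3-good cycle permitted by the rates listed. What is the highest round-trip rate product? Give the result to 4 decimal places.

0.9390

goat→ox→wine→goat: 1.26 × 2.75 × 0.271 = 0.93902
timber→donkey→goat→timber: 2.47 × 0.113 × 3.2 = 0.89315
Maximum is goat→ox→wine→goat at 0.9390; no arbitrage — every cycle loses value.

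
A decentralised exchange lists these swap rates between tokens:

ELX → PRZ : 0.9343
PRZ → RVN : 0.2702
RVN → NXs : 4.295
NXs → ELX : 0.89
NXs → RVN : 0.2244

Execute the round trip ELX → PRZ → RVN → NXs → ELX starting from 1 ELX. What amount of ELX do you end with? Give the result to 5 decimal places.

1 ELX × 0.9343 = 0.9343 PRZ
0.9343 PRZ × 0.2702 = 0.25244786 RVN
0.25244786 RVN × 4.295 = 1.0842635587 NXs
1.0842635587 NXs × 0.89 = 0.964994567243 ELX

0.96499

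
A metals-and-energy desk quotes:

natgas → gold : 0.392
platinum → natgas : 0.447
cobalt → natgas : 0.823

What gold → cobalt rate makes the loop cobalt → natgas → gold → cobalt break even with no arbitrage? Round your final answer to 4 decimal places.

3.0997

Known legs of the cycle: 0.823 × 0.392 = 0.322616
For no arbitrage the full-cycle product must be 1, so the missing rate is 1 / 0.322616 ≈ 3.099660.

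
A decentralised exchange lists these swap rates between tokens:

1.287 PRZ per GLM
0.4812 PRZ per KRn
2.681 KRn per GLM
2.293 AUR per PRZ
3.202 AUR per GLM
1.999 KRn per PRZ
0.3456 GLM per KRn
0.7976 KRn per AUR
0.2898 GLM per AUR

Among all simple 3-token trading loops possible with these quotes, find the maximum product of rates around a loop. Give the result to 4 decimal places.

PRZ→KRn→GLM→PRZ: 1.999 × 0.3456 × 1.287 = 0.88913
GLM→AUR→KRn→GLM: 3.202 × 0.7976 × 0.3456 = 0.88263
PRZ→AUR→KRn→PRZ: 2.293 × 0.7976 × 0.4812 = 0.88007
PRZ→AUR→GLM→PRZ: 2.293 × 0.2898 × 1.287 = 0.85523
Maximum is PRZ→KRn→GLM→PRZ at 0.8891; no arbitrage — every cycle loses value.

0.8891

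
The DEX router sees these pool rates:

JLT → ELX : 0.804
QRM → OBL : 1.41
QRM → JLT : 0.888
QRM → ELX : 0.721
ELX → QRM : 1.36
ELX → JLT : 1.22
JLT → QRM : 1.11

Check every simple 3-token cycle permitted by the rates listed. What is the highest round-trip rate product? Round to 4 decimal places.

ELX→JLT→QRM→ELX: 1.22 × 1.11 × 0.721 = 0.97638
ELX→QRM→JLT→ELX: 1.36 × 0.888 × 0.804 = 0.97097
Maximum is ELX→JLT→QRM→ELX at 0.9764; no arbitrage — every cycle loses value.

0.9764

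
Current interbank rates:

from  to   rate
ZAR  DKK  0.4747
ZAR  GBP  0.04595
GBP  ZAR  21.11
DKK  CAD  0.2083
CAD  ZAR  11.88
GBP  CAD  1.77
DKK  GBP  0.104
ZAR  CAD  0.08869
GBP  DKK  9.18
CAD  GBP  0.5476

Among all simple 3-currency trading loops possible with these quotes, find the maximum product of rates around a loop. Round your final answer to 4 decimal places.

ZAR→DKK→CAD→ZAR: 0.4747 × 0.2083 × 11.88 = 1.17469
DKK→CAD→GBP→DKK: 0.2083 × 0.5476 × 9.18 = 1.04712
ZAR→DKK→GBP→ZAR: 0.4747 × 0.104 × 21.11 = 1.04218
ZAR→CAD→GBP→ZAR: 0.08869 × 0.5476 × 21.11 = 1.02524
ZAR→GBP→CAD→ZAR: 0.04595 × 1.77 × 11.88 = 0.96622
Maximum is ZAR→DKK→CAD→ZAR at 1.1747; arbitrage exists.

1.1747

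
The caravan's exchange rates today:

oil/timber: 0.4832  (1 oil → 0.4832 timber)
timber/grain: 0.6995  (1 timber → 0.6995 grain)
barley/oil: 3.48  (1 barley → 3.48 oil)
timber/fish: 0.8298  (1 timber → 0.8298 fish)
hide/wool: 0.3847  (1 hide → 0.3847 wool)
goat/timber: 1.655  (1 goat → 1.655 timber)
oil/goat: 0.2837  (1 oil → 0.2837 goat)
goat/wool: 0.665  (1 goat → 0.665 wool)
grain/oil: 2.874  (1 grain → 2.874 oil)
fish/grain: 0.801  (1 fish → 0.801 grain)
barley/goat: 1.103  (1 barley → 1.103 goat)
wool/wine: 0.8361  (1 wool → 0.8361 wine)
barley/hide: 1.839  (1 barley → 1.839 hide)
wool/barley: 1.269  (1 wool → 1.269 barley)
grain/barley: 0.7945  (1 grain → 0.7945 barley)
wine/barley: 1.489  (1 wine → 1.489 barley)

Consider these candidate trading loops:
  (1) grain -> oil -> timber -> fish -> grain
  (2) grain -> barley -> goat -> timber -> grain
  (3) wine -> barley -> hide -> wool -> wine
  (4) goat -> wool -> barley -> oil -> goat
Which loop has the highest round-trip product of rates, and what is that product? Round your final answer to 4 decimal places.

1.0145

(1) 2.874 × 0.4832 × 0.8298 × 0.801 = 0.92304
(2) 0.7945 × 1.103 × 1.655 × 0.6995 = 1.01451
(3) 1.489 × 1.839 × 0.3847 × 0.8361 = 0.88076
(4) 0.665 × 1.269 × 3.48 × 0.2837 = 0.83315
Highest is cycle (2) at 1.0145 (>1, arbitrage).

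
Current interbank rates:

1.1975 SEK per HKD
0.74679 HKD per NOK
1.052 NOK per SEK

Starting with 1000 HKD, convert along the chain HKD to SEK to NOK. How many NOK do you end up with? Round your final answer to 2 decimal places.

1259.77

1000 HKD × 1.1975 = 1197.5 SEK
1197.5 SEK × 1.052 = 1259.77 NOK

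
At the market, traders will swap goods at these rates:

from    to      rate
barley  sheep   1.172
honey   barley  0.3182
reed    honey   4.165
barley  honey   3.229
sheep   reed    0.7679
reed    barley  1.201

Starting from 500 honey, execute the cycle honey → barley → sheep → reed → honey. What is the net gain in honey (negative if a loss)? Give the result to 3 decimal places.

96.372

500 honey × 0.3182 = 159.1 barley
159.1 barley × 1.172 = 186.4652 sheep
186.4652 sheep × 0.7679 = 143.18662708 reed
143.18662708 reed × 4.165 = 596.3723017882 honey
Net change: 596.3723017882 − 500 = 96.3723017882 honey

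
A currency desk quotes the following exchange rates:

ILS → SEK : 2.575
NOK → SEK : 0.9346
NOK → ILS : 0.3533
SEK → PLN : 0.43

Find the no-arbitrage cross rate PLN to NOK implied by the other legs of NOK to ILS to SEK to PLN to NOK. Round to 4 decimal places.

Known legs of the cycle: 0.3533 × 2.575 × 0.43 = 0.391191425
For no arbitrage the full-cycle product must be 1, so the missing rate is 1 / 0.391191425 ≈ 2.556293.

2.5563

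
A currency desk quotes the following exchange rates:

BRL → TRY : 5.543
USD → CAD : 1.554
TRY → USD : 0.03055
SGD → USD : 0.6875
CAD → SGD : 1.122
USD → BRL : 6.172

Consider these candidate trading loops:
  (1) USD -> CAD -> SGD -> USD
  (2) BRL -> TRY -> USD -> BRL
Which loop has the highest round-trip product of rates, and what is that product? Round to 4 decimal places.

1.1987

(1) 1.554 × 1.122 × 0.6875 = 1.19872
(2) 5.543 × 0.03055 × 6.172 = 1.04516
Highest is cycle (1) at 1.1987 (>1, arbitrage).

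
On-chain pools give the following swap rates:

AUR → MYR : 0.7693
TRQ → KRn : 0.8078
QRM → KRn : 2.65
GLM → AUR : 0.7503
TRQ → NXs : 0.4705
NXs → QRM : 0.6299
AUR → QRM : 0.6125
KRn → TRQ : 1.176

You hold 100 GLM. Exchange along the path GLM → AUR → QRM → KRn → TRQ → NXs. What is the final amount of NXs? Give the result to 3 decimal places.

100 GLM × 0.7503 = 75.03 AUR
75.03 AUR × 0.6125 = 45.955875 QRM
45.955875 QRM × 2.65 = 121.78306875 KRn
121.78306875 KRn × 1.176 = 143.21688885 TRQ
143.21688885 TRQ × 0.4705 = 67.383546203925 NXs

67.384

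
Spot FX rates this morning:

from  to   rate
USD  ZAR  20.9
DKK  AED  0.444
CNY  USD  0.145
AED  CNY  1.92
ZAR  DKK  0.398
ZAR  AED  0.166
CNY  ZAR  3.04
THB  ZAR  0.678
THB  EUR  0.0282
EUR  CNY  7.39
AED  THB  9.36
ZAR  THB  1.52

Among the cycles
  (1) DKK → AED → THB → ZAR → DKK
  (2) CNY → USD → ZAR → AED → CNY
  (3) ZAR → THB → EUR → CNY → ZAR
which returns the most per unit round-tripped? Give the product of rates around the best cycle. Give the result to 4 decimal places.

1.1214

(1) 0.444 × 9.36 × 0.678 × 0.398 = 1.12143
(2) 0.145 × 20.9 × 0.166 × 1.92 = 0.96588
(3) 1.52 × 0.0282 × 7.39 × 3.04 = 0.96297
Highest is cycle (1) at 1.1214 (>1, arbitrage).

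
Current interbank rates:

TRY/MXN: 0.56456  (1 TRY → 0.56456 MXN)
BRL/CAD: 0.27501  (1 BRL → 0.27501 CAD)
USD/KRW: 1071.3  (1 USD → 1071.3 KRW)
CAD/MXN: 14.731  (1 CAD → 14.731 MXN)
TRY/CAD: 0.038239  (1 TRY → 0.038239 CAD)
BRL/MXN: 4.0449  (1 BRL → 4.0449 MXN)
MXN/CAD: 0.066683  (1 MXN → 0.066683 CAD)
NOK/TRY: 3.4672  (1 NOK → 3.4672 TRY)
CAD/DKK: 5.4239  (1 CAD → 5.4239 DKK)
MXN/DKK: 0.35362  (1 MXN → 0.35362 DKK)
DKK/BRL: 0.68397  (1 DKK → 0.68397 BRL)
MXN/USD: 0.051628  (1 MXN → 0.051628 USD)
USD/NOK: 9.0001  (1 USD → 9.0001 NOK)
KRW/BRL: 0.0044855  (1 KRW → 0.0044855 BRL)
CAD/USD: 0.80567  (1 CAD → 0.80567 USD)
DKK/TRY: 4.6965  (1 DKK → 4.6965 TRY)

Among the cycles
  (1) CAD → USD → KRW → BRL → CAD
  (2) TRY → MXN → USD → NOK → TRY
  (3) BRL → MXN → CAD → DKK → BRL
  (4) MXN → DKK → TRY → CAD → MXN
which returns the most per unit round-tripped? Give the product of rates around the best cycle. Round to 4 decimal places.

1.0647

(1) 0.80567 × 1071.3 × 0.0044855 × 0.27501 = 1.06470
(2) 0.56456 × 0.051628 × 9.0001 × 3.4672 = 0.90954
(3) 4.0449 × 0.066683 × 5.4239 × 0.68397 = 1.00063
(4) 0.35362 × 4.6965 × 0.038239 × 14.731 = 0.93551
Highest is cycle (1) at 1.0647 (>1, arbitrage).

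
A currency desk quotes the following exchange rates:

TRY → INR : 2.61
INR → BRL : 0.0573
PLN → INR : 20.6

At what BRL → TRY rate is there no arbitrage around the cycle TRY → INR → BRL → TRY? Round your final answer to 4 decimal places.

Known legs of the cycle: 2.61 × 0.0573 = 0.149553
For no arbitrage the full-cycle product must be 1, so the missing rate is 1 / 0.149553 ≈ 6.686593.

6.6866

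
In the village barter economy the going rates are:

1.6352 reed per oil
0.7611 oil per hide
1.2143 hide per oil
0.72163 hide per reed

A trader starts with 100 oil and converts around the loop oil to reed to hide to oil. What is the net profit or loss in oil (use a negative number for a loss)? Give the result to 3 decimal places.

-10.189

100 oil × 1.6352 = 163.52 reed
163.52 reed × 0.72163 = 118.0009376 hide
118.0009376 hide × 0.7611 = 89.81051360736 oil
Net change: 89.81051360736 − 100 = -10.18948639264 oil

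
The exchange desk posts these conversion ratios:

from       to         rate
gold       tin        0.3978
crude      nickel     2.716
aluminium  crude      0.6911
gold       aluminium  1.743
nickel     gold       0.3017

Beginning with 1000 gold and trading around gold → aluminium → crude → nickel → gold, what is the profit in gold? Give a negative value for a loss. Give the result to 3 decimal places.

1000 gold × 1.743 = 1743 aluminium
1743 aluminium × 0.6911 = 1204.5873 crude
1204.5873 crude × 2.716 = 3271.6591068 nickel
3271.6591068 nickel × 0.3017 = 987.05955252156 gold
Net change: 987.05955252156 − 1000 = -12.94044747844 gold

-12.940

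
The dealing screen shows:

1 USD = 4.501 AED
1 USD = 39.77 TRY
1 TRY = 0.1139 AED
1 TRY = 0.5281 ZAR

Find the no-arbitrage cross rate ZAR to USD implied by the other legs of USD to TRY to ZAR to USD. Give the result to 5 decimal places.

Known legs of the cycle: 39.77 × 0.5281 = 21.002537
For no arbitrage the full-cycle product must be 1, so the missing rate is 1 / 21.002537 ≈ 0.0476133.

0.04761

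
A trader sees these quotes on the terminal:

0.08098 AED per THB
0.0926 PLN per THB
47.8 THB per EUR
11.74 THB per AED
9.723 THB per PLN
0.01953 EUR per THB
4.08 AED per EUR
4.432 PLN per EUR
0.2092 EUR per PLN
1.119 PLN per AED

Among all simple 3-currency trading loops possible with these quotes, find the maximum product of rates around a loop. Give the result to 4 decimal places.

AED→PLN→EUR→AED: 1.119 × 0.2092 × 4.08 = 0.95511
AED→THB→EUR→AED: 11.74 × 0.01953 × 4.08 = 0.93547
THB→PLN→EUR→THB: 0.0926 × 0.2092 × 47.8 = 0.92598
AED→PLN→THB→AED: 1.119 × 9.723 × 0.08098 = 0.88107
THB→EUR→PLN→THB: 0.01953 × 4.432 × 9.723 = 0.84159
Maximum is AED→PLN→EUR→AED at 0.9551; no arbitrage — every cycle loses value.

0.9551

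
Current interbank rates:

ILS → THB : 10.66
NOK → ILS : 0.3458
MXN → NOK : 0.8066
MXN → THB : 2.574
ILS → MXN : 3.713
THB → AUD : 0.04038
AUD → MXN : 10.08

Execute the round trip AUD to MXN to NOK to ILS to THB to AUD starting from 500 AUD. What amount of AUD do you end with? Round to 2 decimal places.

500 AUD × 10.08 = 5040 MXN
5040 MXN × 0.8066 = 4065.264 NOK
4065.264 NOK × 0.3458 = 1405.7682912 ILS
1405.7682912 ILS × 10.66 = 14985.489984192 THB
14985.489984192 THB × 0.04038 = 605.11408556167296 AUD

605.11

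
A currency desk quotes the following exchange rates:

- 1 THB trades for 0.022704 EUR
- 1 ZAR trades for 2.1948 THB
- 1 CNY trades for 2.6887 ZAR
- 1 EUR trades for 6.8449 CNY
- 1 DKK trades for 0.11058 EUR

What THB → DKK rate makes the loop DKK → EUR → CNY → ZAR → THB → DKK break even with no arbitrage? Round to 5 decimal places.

Known legs of the cycle: 0.11058 × 6.8449 × 2.6887 × 2.1948 = 4.46664042372150792
For no arbitrage the full-cycle product must be 1, so the missing rate is 1 / 4.46664042372150792 ≈ 0.2238819.

0.22388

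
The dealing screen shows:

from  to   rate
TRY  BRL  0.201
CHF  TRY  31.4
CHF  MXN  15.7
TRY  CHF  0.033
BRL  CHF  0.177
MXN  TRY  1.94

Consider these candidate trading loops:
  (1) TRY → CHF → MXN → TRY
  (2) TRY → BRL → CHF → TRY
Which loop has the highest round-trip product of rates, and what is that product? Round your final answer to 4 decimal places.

1.1171

(1) 0.033 × 15.7 × 1.94 = 1.00511
(2) 0.201 × 0.177 × 31.4 = 1.11712
Highest is cycle (2) at 1.1171 (>1, arbitrage).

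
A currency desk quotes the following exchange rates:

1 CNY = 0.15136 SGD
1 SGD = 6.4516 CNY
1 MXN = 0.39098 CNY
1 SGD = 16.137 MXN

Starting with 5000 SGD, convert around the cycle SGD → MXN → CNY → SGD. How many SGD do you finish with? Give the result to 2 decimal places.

4774.84

5000 SGD × 16.137 = 80685 MXN
80685 MXN × 0.39098 = 31546.2213 CNY
31546.2213 CNY × 0.15136 = 4774.836055968 SGD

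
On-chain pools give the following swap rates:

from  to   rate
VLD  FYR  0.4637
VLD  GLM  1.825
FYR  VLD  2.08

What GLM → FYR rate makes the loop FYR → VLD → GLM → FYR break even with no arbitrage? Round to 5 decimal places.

0.26344

Known legs of the cycle: 2.08 × 1.825 = 3.796
For no arbitrage the full-cycle product must be 1, so the missing rate is 1 / 3.796 ≈ 0.2634352.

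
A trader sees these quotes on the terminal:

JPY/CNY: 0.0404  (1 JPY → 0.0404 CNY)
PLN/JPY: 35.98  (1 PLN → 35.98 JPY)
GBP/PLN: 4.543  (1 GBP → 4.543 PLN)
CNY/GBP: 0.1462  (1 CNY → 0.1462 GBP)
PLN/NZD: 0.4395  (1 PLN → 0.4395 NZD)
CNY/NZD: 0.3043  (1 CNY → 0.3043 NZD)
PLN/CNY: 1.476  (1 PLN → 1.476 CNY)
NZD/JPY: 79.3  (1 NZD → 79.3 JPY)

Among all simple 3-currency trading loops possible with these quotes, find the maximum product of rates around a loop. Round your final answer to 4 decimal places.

0.9803

CNY→GBP→PLN→CNY: 0.1462 × 4.543 × 1.476 = 0.98034
CNY→NZD→JPY→CNY: 0.3043 × 79.3 × 0.0404 = 0.97489
Maximum is CNY→GBP→PLN→CNY at 0.9803; no arbitrage — every cycle loses value.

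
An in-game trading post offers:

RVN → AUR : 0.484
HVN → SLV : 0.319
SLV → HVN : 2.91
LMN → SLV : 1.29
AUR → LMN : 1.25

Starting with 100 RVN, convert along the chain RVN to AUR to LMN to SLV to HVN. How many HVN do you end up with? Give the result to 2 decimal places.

227.11

100 RVN × 0.484 = 48.4 AUR
48.4 AUR × 1.25 = 60.5 LMN
60.5 LMN × 1.29 = 78.045 SLV
78.045 SLV × 2.91 = 227.11095 HVN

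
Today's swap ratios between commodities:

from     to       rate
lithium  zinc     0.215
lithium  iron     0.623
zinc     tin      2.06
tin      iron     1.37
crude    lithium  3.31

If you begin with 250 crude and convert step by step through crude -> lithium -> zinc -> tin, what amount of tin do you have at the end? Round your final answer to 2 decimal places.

250 crude × 3.31 = 827.5 lithium
827.5 lithium × 0.215 = 177.9125 zinc
177.9125 zinc × 2.06 = 366.49975 tin

366.50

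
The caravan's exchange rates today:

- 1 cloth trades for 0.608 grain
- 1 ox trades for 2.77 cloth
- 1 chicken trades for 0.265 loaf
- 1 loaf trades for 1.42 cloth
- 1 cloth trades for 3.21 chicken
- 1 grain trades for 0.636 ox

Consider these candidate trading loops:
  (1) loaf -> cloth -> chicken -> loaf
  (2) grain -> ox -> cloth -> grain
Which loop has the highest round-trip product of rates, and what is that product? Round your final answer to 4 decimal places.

1.2079

(1) 1.42 × 3.21 × 0.265 = 1.20792
(2) 0.636 × 2.77 × 0.608 = 1.07113
Highest is cycle (1) at 1.2079 (>1, arbitrage).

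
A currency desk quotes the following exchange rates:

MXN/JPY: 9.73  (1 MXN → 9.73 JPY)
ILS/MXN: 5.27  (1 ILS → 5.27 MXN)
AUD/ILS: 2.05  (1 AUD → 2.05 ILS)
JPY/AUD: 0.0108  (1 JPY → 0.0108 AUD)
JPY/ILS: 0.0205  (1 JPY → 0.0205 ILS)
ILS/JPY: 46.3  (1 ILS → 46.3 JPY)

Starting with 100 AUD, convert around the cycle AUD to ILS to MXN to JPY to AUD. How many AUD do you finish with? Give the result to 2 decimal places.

100 AUD × 2.05 = 205 ILS
205 ILS × 5.27 = 1080.35 MXN
1080.35 MXN × 9.73 = 10511.8055 JPY
10511.8055 JPY × 0.0108 = 113.5274994 AUD

113.53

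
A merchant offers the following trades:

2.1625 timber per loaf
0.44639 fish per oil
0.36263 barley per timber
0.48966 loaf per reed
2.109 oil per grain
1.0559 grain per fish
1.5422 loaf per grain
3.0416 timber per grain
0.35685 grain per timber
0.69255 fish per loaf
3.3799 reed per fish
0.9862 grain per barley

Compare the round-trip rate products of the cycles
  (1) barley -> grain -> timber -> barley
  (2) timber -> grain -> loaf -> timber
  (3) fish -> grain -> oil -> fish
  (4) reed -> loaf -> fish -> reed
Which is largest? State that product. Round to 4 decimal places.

1.1901

(1) 0.9862 × 3.0416 × 0.36263 = 1.08775
(2) 0.35685 × 1.5422 × 2.1625 = 1.19010
(3) 1.0559 × 2.109 × 0.44639 = 0.99406
(4) 0.48966 × 0.69255 × 3.3799 = 1.14617
Highest is cycle (2) at 1.1901 (>1, arbitrage).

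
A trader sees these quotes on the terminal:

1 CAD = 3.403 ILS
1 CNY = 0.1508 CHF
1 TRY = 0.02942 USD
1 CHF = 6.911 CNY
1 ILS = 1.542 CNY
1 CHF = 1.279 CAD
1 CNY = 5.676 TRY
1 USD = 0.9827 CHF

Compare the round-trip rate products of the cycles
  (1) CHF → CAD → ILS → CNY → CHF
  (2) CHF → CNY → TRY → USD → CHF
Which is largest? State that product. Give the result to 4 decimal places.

(1) 1.279 × 3.403 × 1.542 × 0.1508 = 1.01209
(2) 6.911 × 5.676 × 0.02942 × 0.9827 = 1.13409
Highest is cycle (2) at 1.1341 (>1, arbitrage).

1.1341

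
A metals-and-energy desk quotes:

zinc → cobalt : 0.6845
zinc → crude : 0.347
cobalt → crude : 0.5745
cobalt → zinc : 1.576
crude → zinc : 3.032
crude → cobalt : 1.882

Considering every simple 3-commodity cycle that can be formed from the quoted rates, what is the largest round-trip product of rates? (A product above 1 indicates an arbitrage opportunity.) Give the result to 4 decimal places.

1.1923

zinc→cobalt→crude→zinc: 0.6845 × 0.5745 × 3.032 = 1.19232
zinc→crude→cobalt→zinc: 0.347 × 1.882 × 1.576 = 1.02921
Maximum is zinc→cobalt→crude→zinc at 1.1923; arbitrage exists.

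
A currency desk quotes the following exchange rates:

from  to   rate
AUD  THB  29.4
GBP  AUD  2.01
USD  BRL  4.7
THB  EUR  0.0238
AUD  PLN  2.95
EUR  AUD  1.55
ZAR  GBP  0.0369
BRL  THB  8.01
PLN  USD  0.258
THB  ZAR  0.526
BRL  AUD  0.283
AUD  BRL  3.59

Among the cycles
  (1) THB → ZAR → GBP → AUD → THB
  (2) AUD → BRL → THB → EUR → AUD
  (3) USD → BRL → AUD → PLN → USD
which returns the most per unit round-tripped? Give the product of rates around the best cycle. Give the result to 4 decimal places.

1.1470

(1) 0.526 × 0.0369 × 2.01 × 29.4 = 1.14698
(2) 3.59 × 8.01 × 0.0238 × 1.55 = 1.06081
(3) 4.7 × 0.283 × 2.95 × 0.258 = 1.01234
Highest is cycle (1) at 1.1470 (>1, arbitrage).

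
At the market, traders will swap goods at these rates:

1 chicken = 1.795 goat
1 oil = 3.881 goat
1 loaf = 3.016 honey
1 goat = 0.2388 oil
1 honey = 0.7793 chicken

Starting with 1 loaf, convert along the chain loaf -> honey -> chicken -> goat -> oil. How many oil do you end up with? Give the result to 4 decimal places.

1.0075

1 loaf × 3.016 = 3.016 honey
3.016 honey × 0.7793 = 2.3503688 chicken
2.3503688 chicken × 1.795 = 4.218911996 goat
4.218911996 goat × 0.2388 = 1.0074761846448 oil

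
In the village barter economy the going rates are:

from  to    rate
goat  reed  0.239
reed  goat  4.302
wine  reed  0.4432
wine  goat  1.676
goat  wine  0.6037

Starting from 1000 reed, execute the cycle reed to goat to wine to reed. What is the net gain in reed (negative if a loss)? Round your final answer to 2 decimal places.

151.04

1000 reed × 4.302 = 4302 goat
4302 goat × 0.6037 = 2597.1174 wine
2597.1174 wine × 0.4432 = 1151.04243168 reed
Net change: 1151.04243168 − 1000 = 151.04243168 reed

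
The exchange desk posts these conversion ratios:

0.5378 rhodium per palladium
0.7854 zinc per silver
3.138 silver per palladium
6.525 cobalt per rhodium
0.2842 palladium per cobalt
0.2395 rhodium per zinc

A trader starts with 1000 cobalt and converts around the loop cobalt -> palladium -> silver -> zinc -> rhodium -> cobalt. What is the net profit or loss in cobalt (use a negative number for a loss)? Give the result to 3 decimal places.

1000 cobalt × 0.2842 = 284.2 palladium
284.2 palladium × 3.138 = 891.8196 silver
891.8196 silver × 0.7854 = 700.43511384 zinc
700.43511384 zinc × 0.2395 = 167.75420976468 rhodium
167.75420976468 rhodium × 6.525 = 1094.596218714537 cobalt
Net change: 1094.596218714537 − 1000 = 94.596218714537 cobalt

94.596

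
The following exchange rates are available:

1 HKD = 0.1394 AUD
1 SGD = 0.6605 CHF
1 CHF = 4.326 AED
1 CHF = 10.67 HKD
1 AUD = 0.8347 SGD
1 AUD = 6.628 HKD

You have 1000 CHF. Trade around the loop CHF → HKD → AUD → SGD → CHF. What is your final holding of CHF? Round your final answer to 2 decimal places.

820.03

1000 CHF × 10.67 = 10670 HKD
10670 HKD × 0.1394 = 1487.398 AUD
1487.398 AUD × 0.8347 = 1241.5311106 SGD
1241.5311106 SGD × 0.6605 = 820.0312985513 CHF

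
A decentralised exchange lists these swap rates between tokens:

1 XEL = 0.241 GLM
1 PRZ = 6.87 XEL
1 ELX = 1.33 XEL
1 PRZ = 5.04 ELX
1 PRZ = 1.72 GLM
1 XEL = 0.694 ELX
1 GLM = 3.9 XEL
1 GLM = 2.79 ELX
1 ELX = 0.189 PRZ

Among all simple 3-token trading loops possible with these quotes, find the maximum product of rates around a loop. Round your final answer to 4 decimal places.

0.9070

ELX→PRZ→GLM→ELX: 0.189 × 1.72 × 2.79 = 0.90697
XEL→ELX→PRZ→XEL: 0.694 × 0.189 × 6.87 = 0.90111
XEL→GLM→ELX→XEL: 0.241 × 2.79 × 1.33 = 0.89428
Maximum is ELX→PRZ→GLM→ELX at 0.9070; no arbitrage — every cycle loses value.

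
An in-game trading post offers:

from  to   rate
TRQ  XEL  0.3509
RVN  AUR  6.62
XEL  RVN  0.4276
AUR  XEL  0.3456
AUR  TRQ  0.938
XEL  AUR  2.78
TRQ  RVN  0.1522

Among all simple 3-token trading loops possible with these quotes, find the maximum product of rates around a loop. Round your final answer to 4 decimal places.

RVN→AUR→XEL→RVN: 6.62 × 0.3456 × 0.4276 = 0.97829
TRQ→RVN→AUR→TRQ: 0.1522 × 6.62 × 0.938 = 0.94510
TRQ→XEL→AUR→TRQ: 0.3509 × 2.78 × 0.938 = 0.91502
Maximum is RVN→AUR→XEL→RVN at 0.9783; no arbitrage — every cycle loses value.

0.9783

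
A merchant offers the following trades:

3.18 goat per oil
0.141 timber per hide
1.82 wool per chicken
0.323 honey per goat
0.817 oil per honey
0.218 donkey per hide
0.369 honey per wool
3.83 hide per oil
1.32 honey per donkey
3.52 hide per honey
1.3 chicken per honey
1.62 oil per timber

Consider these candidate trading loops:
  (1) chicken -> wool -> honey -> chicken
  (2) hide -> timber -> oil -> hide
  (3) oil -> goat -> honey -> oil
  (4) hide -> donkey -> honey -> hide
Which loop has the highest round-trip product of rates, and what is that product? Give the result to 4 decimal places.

(1) 1.82 × 0.369 × 1.3 = 0.87305
(2) 0.141 × 1.62 × 3.83 = 0.87485
(3) 3.18 × 0.323 × 0.817 = 0.83917
(4) 0.218 × 1.32 × 3.52 = 1.01292
Highest is cycle (4) at 1.0129 (>1, arbitrage).

1.0129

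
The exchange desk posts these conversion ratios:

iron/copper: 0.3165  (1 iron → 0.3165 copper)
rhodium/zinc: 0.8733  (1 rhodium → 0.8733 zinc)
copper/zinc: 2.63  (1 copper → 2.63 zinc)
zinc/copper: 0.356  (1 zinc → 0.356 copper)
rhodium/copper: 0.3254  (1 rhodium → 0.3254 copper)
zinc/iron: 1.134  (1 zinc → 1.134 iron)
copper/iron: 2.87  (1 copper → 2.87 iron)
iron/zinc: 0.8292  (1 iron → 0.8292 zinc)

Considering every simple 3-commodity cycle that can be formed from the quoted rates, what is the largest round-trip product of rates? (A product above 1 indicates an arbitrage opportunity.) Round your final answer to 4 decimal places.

iron→copper→zinc→iron: 0.3165 × 2.63 × 1.134 = 0.94394
iron→zinc→copper→iron: 0.8292 × 0.356 × 2.87 = 0.84721
Maximum is iron→copper→zinc→iron at 0.9439; no arbitrage — every cycle loses value.

0.9439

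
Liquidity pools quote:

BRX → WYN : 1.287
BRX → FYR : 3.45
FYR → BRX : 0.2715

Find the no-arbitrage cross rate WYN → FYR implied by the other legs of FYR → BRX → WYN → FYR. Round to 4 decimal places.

2.8619

Known legs of the cycle: 0.2715 × 1.287 = 0.3494205
For no arbitrage the full-cycle product must be 1, so the missing rate is 1 / 0.3494205 ≈ 2.861881.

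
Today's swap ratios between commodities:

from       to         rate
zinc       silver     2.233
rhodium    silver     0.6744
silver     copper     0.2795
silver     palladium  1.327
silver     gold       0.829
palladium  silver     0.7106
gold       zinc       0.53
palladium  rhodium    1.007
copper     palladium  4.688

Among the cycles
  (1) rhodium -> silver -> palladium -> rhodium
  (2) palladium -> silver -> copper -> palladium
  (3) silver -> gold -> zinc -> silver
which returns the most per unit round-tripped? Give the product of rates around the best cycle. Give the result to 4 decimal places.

0.9811

(1) 0.6744 × 1.327 × 1.007 = 0.90119
(2) 0.7106 × 0.2795 × 4.688 = 0.93110
(3) 0.829 × 0.53 × 2.233 = 0.98111
Highest is cycle (3) at 0.9811 (≤1, no arbitrage).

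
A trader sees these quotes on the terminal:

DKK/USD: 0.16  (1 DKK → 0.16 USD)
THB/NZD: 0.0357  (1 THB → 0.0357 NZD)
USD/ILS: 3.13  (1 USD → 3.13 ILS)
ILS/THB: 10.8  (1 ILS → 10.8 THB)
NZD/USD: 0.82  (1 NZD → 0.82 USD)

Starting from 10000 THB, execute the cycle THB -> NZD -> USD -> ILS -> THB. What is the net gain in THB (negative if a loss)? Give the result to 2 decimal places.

10000 THB × 0.0357 = 357 NZD
357 NZD × 0.82 = 292.74 USD
292.74 USD × 3.13 = 916.2762 ILS
916.2762 ILS × 10.8 = 9895.78296 THB
Net change: 9895.78296 − 10000 = -104.21704 THB

-104.22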